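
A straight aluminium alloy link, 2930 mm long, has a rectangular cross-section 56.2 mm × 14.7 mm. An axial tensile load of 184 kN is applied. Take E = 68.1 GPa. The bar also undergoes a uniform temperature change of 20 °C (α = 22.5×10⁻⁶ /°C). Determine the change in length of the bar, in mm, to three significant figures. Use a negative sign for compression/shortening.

10.9 mm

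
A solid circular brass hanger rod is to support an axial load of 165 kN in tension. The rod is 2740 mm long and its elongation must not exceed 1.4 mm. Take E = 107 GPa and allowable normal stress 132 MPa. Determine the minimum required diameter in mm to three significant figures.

62.0 mm

Required area A ≥ P/σ_allow = 165000/132 = 1250 mm².
For a solid circular section, d ≥ √(4A/π) = 39.89 mm.
Elongation limit: A ≥ PL/(Eδ_allow) = 165000·2740/(107000·1.4) = 3018 mm² ⇒ d ≥ 61.99 mm.
The elongation limit governs.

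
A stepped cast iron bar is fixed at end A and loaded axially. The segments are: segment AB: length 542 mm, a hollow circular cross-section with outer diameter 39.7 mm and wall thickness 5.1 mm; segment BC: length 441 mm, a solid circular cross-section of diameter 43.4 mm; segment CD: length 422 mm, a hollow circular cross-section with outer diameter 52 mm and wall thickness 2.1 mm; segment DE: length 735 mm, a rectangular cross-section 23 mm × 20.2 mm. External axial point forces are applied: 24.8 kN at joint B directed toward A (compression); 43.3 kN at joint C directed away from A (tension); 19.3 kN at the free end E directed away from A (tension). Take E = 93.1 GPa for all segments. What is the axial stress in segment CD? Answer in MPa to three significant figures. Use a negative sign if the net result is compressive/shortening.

58.6 MPa

Internal axial forces (sectioning from the free end, tension +): N_DE = 19.3 kN, N_CD = 19.3 kN, N_BC = 62.6 kN, N_AB = 37.8 kN.
A_CD = 329.2 mm².
σ_CD = N_CD/A_CD = 19300/329.2 = 58.63 MPa.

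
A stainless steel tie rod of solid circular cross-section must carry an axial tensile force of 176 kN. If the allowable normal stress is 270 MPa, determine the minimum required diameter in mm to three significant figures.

Required area A ≥ P/σ_allow = 176000/270 = 651.9 mm².
For a solid circular section, d ≥ √(4A/π) = 28.81 mm.

28.8 mm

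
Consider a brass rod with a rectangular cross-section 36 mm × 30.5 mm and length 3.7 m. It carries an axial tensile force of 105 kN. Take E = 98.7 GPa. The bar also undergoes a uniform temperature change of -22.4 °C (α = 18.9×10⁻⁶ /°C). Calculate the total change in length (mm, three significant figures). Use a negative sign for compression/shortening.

2.02 mm

A = 1098 mm².
δ_mech = NL/(AE) = 105000·3700/(1098·98700) = 3.585 mm.
δ_thermal = αLΔT = 18.9e-6·3700·-22.4 = -1.566 mm.
δ = δ_mech + δ_thermal = 2.018 mm.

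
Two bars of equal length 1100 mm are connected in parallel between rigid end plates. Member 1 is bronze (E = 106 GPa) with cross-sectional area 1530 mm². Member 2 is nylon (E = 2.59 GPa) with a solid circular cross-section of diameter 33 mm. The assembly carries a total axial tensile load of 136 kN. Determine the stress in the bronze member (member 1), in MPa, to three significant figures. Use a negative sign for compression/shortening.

87.7 MPa

A_2 = 855.3 mm².
Equal strain + equilibrium ⇒ each member carries load in proportion to AE: A₁E₁ = 162200000 N, A₂E₂ = 2215000 N, ΣAE = 164400000 N.
σ₁ = P·E₁/ΣAE = 136000·106000/164400000 = 87.69 MPa.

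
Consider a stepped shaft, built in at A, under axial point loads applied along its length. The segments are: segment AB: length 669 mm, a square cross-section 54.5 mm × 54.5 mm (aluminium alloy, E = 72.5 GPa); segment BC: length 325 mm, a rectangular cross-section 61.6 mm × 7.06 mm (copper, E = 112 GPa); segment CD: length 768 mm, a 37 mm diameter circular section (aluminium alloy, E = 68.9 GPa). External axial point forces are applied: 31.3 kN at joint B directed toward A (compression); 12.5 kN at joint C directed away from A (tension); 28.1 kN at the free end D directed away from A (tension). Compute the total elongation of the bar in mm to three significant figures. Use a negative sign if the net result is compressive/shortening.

Internal axial forces (sectioning from the free end, tension +): N_CD = 28.1 kN, N_BC = 40.6 kN, N_AB = 9.3 kN.
A_AB = 2970 mm².
A_BC = 434.9 mm².
A_CD = 1075 mm².
δ_AB = 9300·669/(2970·72500) = 0.02889 mm
δ_BC = 40600·325/(434.9·112000) = 0.2709 mm
δ_CD = 28100·768/(1075·68900) = 0.2913 mm
δ = Σδ_i = 0.5911 mm.

0.591 mm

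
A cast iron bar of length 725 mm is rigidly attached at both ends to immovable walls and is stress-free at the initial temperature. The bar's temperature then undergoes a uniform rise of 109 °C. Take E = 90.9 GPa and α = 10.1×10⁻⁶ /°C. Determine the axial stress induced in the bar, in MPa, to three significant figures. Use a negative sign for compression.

Free thermal expansion αLΔT = 10.1e-6 · 725 · 109 = 0.7982 mm.
The walls impose strain ε = −(0.7982)/725 = -1.1009e-03; σ = Eε = 90900 · -1.1009e-03 = -100.1 MPa.

-100 MPa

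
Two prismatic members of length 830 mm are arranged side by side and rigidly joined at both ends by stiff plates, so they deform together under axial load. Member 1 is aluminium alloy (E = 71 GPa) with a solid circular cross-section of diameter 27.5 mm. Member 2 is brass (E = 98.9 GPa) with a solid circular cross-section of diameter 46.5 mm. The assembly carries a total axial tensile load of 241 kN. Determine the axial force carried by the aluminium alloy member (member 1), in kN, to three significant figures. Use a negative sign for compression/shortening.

48.4 kN

A_1 = 594 mm².
A_2 = 1698 mm².
Equal strain + equilibrium ⇒ each member carries load in proportion to AE: A₁E₁ = 42170000 N, A₂E₂ = 168000000 N, ΣAE = 210100000 N.
F₁ = P·A₁E₁/ΣAE = 241000·42170000/210100000 = 48370 N.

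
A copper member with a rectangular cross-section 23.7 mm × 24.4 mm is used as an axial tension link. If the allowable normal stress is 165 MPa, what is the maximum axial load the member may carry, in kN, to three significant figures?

A = 578.3 mm².
P_max = σ_allow · A = 165 · 578.3 = 95420 N = 95.42 kN.

95.4 kN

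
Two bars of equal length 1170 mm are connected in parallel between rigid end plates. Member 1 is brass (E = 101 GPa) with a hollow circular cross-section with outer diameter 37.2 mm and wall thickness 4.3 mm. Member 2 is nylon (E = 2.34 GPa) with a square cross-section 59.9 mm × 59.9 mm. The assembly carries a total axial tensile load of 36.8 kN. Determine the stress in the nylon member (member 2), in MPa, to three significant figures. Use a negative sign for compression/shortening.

1.62 MPa

A_1 = 444.4 mm².
A_2 = 3588 mm².
Equal strain + equilibrium ⇒ each member carries load in proportion to AE: A₁E₁ = 44890000 N, A₂E₂ = 8396000 N, ΣAE = 53280000 N.
σ₂ = P·E₂/ΣAE = 36800·2340/53280000 = 1.616 MPa.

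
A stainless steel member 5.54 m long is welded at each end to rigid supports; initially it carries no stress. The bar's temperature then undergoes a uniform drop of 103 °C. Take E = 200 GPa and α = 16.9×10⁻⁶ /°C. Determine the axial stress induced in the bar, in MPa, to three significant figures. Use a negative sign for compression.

Free thermal expansion αLΔT = 16.9e-6 · 5540 · -103 = -9.643 mm.
The walls impose strain ε = −(-9.643)/5540 = 1.7407e-03; σ = Eε = 200000 · 1.7407e-03 = 348.1 MPa.

348 MPa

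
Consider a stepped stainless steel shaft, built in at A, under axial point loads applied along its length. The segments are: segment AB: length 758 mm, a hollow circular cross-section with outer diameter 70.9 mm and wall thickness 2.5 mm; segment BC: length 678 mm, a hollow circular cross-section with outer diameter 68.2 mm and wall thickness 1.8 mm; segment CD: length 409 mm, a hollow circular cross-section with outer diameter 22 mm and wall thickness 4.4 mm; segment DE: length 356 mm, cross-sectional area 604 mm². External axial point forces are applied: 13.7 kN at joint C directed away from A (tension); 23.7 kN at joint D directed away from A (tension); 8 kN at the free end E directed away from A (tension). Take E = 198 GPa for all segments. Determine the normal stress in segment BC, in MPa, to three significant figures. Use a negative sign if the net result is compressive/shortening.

Internal axial forces (sectioning from the free end, tension +): N_DE = 8 kN, N_CD = 31.7 kN, N_BC = 45.4 kN, N_AB = 45.4 kN.
A_BC = 375.5 mm².
σ_BC = N_BC/A_BC = 45400/375.5 = 120.9 MPa.

121 MPa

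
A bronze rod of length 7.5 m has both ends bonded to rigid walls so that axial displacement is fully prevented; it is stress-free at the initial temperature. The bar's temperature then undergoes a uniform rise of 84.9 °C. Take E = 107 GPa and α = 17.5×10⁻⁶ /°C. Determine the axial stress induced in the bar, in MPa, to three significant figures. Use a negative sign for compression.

-159 MPa

Free thermal expansion αLΔT = 17.5e-6 · 7500 · 84.9 = 11.14 mm.
The walls impose strain ε = −(11.14)/7500 = -1.4857e-03; σ = Eε = 107000 · -1.4857e-03 = -159 MPa.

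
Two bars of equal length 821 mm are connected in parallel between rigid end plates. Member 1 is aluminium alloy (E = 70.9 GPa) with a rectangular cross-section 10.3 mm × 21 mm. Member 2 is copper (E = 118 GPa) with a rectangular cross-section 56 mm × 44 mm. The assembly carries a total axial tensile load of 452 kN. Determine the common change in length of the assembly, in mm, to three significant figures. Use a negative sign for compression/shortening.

1.21 mm

A_1 = 216.3 mm².
A_2 = 2464 mm².
Equal strain + equilibrium ⇒ each member carries load in proportion to AE: A₁E₁ = 15340000 N, A₂E₂ = 290800000 N, ΣAE = 306100000 N.
δ = PL/ΣAE = 452000·821/306100000 = 1.212 mm.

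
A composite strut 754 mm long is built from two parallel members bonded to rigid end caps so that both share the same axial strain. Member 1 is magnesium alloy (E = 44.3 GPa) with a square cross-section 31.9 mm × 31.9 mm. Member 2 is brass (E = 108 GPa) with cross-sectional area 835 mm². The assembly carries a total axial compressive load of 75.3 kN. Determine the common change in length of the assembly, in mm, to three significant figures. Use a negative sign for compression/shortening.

-0.420 mm

A_1 = 1018 mm².
Equal strain + equilibrium ⇒ each member carries load in proportion to AE: A₁E₁ = 45080000 N, A₂E₂ = 90180000 N, ΣAE = 135300000 N.
δ = PL/ΣAE = -75300·754/135300000 = -0.4198 mm.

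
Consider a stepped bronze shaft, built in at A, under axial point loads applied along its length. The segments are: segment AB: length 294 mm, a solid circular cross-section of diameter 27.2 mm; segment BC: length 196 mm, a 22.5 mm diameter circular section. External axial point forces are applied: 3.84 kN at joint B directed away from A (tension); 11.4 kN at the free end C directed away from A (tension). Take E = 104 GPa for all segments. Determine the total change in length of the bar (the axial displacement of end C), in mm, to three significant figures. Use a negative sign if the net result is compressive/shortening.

Internal axial forces (sectioning from the free end, tension +): N_BC = 11.4 kN, N_AB = 15.24 kN.
A_AB = 581.1 mm².
A_BC = 397.6 mm².
δ_AB = 15240·294/(581.1·104000) = 0.07414 mm
δ_BC = 11400·196/(397.6·104000) = 0.05403 mm
δ = Σδ_i = 0.1282 mm.

0.128 mm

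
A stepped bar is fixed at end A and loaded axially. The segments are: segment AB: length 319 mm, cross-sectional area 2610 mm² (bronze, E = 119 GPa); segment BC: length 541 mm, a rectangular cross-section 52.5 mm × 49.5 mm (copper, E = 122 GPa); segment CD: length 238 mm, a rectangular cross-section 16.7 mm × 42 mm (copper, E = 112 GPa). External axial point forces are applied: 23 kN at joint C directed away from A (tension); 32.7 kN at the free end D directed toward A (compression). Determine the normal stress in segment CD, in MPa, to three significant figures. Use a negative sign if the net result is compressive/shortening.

-46.6 MPa

Internal axial forces (sectioning from the free end, tension +): N_CD = -32.7 kN, N_BC = -9.7 kN, N_AB = -9.7 kN.
A_CD = 701.4 mm².
σ_CD = N_CD/A_CD = -32700/701.4 = -46.62 MPa.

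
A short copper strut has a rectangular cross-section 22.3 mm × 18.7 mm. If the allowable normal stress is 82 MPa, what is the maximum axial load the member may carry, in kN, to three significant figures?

A = 417 mm².
P_max = σ_allow · A = 82 · 417 = 34190 N = 34.19 kN.

34.2 kN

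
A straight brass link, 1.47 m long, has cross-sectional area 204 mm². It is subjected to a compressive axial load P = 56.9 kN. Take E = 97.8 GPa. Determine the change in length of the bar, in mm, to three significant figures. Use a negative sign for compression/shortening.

δ_mech = NL/(AE) = -56900·1470/(204·97800) = -4.192 mm.

-4.19 mm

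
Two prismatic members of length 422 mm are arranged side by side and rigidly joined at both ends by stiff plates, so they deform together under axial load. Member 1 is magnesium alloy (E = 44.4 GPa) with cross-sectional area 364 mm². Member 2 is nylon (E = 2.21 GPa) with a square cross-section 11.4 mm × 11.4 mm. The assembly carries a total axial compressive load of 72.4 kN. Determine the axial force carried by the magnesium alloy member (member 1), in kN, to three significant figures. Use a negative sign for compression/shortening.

A_2 = 130 mm².
Equal strain + equilibrium ⇒ each member carries load in proportion to AE: A₁E₁ = 16160000 N, A₂E₂ = 287200 N, ΣAE = 16450000 N.
F₁ = P·A₁E₁/ΣAE = -72400·16160000/16450000 = -71140 N.

-71.1 kN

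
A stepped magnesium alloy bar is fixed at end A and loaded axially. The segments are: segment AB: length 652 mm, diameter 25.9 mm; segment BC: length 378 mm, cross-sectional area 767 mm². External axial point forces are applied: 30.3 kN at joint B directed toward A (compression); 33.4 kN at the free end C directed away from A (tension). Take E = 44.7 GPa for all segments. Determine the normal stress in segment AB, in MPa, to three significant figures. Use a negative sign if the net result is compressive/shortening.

5.88 MPa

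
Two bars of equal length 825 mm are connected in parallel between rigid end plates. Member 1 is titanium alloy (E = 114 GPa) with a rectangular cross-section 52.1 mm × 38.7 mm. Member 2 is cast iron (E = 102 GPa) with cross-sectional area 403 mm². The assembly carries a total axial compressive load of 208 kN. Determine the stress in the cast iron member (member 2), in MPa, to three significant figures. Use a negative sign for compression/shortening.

-78.3 MPa

A_1 = 2016 mm².
Equal strain + equilibrium ⇒ each member carries load in proportion to AE: A₁E₁ = 229900000 N, A₂E₂ = 41110000 N, ΣAE = 271000000 N.
σ₂ = P·E₂/ΣAE = -208000·102000/271000000 = -78.3 MPa.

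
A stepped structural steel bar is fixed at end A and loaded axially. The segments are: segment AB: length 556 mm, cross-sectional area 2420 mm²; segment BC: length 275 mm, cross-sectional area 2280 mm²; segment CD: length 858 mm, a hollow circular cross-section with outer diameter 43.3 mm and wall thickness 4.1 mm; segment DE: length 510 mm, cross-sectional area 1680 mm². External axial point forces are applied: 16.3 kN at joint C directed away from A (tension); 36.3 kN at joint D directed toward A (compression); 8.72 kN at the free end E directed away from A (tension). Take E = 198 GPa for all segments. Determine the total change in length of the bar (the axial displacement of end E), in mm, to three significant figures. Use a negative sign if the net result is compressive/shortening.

-0.243 mm

Internal axial forces (sectioning from the free end, tension +): N_DE = 8.72 kN, N_CD = -27.58 kN, N_BC = -11.28 kN, N_AB = -11.28 kN.
A_CD = 504.9 mm².
δ_AB = -11280·556/(2420·198000) = -0.01309 mm
δ_BC = -11280·275/(2280·198000) = -0.006871 mm
δ_CD = -27580·858/(504.9·198000) = -0.2367 mm
δ_DE = 8720·510/(1680·198000) = 0.01337 mm
δ = Σδ_i = -0.2433 mm.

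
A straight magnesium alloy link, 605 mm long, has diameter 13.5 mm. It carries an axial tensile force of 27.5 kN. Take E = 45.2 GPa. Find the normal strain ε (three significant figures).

0.00425

A = 143.1 mm².
σ = N/A = 192.1 MPa; ε = σ/E = 192.1/45200 = 4.250e-03.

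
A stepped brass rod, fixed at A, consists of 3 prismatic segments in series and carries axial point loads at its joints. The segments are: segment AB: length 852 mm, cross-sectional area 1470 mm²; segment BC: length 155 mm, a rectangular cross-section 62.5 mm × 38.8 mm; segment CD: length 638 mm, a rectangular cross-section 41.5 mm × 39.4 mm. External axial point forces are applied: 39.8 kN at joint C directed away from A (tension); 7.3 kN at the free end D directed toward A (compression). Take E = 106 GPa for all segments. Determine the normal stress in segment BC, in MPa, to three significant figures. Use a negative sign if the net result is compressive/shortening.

13.4 MPa

Internal axial forces (sectioning from the free end, tension +): N_CD = -7.3 kN, N_BC = 32.5 kN, N_AB = 32.5 kN.
A_BC = 2425 mm².
σ_BC = N_BC/A_BC = 32500/2425 = 13.4 MPa.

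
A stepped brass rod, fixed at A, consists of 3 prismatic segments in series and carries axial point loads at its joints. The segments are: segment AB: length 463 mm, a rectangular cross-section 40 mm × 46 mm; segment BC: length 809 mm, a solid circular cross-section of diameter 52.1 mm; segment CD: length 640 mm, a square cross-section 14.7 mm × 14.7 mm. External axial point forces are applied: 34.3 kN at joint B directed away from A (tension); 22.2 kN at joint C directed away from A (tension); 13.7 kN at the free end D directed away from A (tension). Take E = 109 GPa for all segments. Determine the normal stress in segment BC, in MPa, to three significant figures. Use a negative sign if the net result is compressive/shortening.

Internal axial forces (sectioning from the free end, tension +): N_CD = 13.7 kN, N_BC = 35.9 kN, N_AB = 70.2 kN.
A_BC = 2132 mm².
σ_BC = N_BC/A_BC = 35900/2132 = 16.84 MPa.

16.8 MPa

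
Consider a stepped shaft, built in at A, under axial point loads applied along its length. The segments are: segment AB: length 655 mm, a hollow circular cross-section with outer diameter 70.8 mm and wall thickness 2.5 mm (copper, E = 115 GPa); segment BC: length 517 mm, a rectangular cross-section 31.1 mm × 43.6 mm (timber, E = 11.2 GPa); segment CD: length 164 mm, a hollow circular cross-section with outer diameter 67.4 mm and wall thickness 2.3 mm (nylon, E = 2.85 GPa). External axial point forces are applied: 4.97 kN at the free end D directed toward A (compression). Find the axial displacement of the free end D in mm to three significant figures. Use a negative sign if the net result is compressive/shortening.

-0.830 mm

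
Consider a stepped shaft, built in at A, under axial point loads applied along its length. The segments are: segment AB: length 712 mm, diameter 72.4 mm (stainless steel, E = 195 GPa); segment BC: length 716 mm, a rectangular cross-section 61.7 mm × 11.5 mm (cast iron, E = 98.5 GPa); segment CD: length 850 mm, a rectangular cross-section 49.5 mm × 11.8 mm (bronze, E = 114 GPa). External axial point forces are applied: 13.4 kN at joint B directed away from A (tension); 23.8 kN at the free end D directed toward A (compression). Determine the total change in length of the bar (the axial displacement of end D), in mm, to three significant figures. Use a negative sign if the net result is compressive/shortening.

Internal axial forces (sectioning from the free end, tension +): N_CD = -23.8 kN, N_BC = -23.8 kN, N_AB = -10.4 kN.
A_AB = 4117 mm².
A_BC = 709.6 mm².
A_CD = 584.1 mm².
δ_AB = -10400·712/(4117·195000) = -0.009224 mm
δ_BC = -23800·716/(709.6·98500) = -0.2438 mm
δ_CD = -23800·850/(584.1·114000) = -0.3038 mm
δ = Σδ_i = -0.5569 mm.

-0.557 mm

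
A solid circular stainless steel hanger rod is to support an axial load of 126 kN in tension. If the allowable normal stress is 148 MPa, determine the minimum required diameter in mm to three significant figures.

32.9 mm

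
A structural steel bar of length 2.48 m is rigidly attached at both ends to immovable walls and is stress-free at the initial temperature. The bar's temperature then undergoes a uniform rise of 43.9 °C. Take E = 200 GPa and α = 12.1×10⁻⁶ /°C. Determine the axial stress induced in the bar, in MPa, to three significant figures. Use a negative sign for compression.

-106 MPa

Free thermal expansion αLΔT = 12.1e-6 · 2480 · 43.9 = 1.317 mm.
The walls impose strain ε = −(1.317)/2480 = -5.3119e-04; σ = Eε = 200000 · -5.3119e-04 = -106.2 MPa.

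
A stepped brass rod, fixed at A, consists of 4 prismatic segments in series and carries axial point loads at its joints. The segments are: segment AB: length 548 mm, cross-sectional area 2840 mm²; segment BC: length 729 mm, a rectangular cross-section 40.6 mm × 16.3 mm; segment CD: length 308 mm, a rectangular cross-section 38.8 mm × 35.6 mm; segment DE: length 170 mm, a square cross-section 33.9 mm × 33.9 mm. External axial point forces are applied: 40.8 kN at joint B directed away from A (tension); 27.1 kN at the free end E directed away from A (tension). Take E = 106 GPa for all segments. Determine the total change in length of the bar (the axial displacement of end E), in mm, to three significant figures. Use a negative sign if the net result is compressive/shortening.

Internal axial forces (sectioning from the free end, tension +): N_DE = 27.1 kN, N_CD = 27.1 kN, N_BC = 27.1 kN, N_AB = 67.9 kN.
A_BC = 661.8 mm².
A_CD = 1381 mm².
A_DE = 1149 mm².
δ_AB = 67900·548/(2840·106000) = 0.1236 mm
δ_BC = 27100·729/(661.8·106000) = 0.2816 mm
δ_CD = 27100·308/(1381·106000) = 0.05701 mm
δ_DE = 27100·170/(1149·106000) = 0.03782 mm
δ = Σδ_i = 0.5001 mm.

0.500 mm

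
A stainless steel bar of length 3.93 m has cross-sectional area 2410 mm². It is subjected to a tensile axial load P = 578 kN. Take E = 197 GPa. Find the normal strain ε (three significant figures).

σ = N/A = 239.8 MPa; ε = σ/E = 239.8/197000 = 1.217e-03.

0.00122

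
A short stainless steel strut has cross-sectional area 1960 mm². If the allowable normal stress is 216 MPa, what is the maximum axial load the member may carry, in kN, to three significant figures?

423 kN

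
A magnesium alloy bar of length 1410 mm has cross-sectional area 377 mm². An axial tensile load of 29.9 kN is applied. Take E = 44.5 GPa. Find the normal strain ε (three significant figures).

0.00178

σ = N/A = 79.31 MPa; ε = σ/E = 79.31/44500 = 1.782e-03.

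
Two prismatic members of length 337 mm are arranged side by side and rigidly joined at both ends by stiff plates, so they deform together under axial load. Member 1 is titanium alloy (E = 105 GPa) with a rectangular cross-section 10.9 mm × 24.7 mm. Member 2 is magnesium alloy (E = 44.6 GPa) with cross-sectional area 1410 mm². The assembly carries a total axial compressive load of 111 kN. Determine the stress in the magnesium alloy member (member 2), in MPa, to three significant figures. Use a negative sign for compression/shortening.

A_1 = 269.2 mm².
Equal strain + equilibrium ⇒ each member carries load in proportion to AE: A₁E₁ = 28270000 N, A₂E₂ = 62890000 N, ΣAE = 91160000 N.
σ₂ = P·E₂/ΣAE = -111000·44600/91160000 = -54.31 MPa.

-54.3 MPa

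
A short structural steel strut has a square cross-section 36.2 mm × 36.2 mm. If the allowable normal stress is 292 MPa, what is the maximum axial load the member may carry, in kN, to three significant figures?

383 kN

A = 1310 mm².
P_max = σ_allow · A = 292 · 1310 = 382600 N = 382.6 kN.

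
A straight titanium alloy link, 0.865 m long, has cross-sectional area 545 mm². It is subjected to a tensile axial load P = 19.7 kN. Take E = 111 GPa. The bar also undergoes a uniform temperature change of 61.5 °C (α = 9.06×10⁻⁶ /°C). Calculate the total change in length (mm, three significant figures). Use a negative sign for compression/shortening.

0.764 mm

δ_mech = NL/(AE) = 19700·865/(545·111000) = 0.2817 mm.
δ_thermal = αLΔT = 9.06e-6·865·61.5 = 0.482 mm.
δ = δ_mech + δ_thermal = 0.7637 mm.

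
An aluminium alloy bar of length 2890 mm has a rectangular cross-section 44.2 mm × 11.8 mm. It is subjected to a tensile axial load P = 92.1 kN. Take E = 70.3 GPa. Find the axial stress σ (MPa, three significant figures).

177 MPa

A = 521.6 mm².
σ = N/A = 92100/521.6 = 176.6 MPa.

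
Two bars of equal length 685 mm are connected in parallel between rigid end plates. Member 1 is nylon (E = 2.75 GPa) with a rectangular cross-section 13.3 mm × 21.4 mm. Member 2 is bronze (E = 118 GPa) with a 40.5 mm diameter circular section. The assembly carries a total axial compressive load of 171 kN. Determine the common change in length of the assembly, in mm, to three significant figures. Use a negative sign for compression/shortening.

A_1 = 284.6 mm².
A_2 = 1288 mm².
Equal strain + equilibrium ⇒ each member carries load in proportion to AE: A₁E₁ = 782700 N, A₂E₂ = 152000000 N, ΣAE = 152800000 N.
δ = PL/ΣAE = -171000·685/152800000 = -0.7666 mm.

-0.767 mm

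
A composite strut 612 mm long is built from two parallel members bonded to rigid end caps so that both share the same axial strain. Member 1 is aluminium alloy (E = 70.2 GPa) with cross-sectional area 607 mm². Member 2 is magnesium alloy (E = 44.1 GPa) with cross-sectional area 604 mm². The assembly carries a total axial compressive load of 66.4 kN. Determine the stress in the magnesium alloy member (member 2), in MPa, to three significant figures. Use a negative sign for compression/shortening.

Equal strain + equilibrium ⇒ each member carries load in proportion to AE: A₁E₁ = 42610000 N, A₂E₂ = 26640000 N, ΣAE = 69250000 N.
σ₂ = P·E₂/ΣAE = -66400·44100/69250000 = -42.29 MPa.

-42.3 MPa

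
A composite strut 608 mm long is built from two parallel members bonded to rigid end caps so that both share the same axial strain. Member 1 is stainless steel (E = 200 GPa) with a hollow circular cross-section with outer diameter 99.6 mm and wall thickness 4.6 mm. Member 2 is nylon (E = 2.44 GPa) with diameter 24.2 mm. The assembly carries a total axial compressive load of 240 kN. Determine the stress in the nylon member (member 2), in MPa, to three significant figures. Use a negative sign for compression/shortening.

-2.12 MPa

A_1 = 1373 mm².
A_2 = 460 mm².
Equal strain + equilibrium ⇒ each member carries load in proportion to AE: A₁E₁ = 274600000 N, A₂E₂ = 1122000 N, ΣAE = 275700000 N.
σ₂ = P·E₂/ΣAE = -240000·2440/275700000 = -2.124 MPa.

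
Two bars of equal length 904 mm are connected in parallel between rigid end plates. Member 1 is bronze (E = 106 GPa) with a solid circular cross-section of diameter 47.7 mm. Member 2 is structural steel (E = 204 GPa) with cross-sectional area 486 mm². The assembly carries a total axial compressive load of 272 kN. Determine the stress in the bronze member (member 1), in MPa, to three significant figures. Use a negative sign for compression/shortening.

-99.9 MPa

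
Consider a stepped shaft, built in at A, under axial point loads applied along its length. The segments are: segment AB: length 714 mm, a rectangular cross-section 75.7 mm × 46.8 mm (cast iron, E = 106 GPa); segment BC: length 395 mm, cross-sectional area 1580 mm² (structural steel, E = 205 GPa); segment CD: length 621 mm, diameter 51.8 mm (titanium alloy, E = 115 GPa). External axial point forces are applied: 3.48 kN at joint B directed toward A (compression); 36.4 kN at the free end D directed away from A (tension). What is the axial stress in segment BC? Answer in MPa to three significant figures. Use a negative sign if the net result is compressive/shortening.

Internal axial forces (sectioning from the free end, tension +): N_CD = 36.4 kN, N_BC = 36.4 kN, N_AB = 32.92 kN.
σ_BC = N_BC/A_BC = 36400/1580 = 23.04 MPa.

23.0 MPa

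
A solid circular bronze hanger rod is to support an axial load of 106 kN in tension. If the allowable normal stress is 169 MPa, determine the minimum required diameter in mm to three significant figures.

28.3 mm

Required area A ≥ P/σ_allow = 106000/169 = 627.2 mm².
For a solid circular section, d ≥ √(4A/π) = 28.26 mm.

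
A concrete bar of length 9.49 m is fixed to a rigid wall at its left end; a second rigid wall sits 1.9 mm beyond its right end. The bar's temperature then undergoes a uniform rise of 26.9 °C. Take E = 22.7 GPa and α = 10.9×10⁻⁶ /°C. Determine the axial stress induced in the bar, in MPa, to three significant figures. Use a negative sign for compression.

-2.11 MPa

Free thermal expansion αLΔT = 10.9e-6 · 9490 · 26.9 = 2.783 mm.
The walls engage after the gap closes; constrained expansion = 2.783 − 1.9 = 0.8826 mm.
The walls impose strain ε = −(0.8826)/9490 = -9.2999e-05; σ = Eε = 22700 · -9.2999e-05 = -2.111 MPa.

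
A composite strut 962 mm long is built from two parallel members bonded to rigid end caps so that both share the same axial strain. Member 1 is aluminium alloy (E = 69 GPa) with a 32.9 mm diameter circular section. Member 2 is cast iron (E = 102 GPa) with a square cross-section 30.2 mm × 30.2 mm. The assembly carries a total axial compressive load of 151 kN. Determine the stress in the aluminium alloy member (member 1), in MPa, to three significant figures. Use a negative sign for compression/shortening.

-68.7 MPa

A_1 = 850.1 mm².
A_2 = 912 mm².
Equal strain + equilibrium ⇒ each member carries load in proportion to AE: A₁E₁ = 58660000 N, A₂E₂ = 93030000 N, ΣAE = 151700000 N.
σ₁ = P·E₁/ΣAE = -151000·69000/151700000 = -68.69 MPa.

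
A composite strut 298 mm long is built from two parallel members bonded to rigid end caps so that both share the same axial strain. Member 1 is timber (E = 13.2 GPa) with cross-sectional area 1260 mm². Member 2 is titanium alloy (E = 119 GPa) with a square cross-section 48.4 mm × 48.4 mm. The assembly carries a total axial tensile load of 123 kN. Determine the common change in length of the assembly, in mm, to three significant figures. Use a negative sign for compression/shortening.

0.124 mm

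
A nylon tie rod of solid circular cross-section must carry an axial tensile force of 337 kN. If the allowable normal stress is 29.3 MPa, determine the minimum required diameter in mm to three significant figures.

121 mm

Required area A ≥ P/σ_allow = 337000/29.3 = 11500 mm².
For a solid circular section, d ≥ √(4A/π) = 121 mm.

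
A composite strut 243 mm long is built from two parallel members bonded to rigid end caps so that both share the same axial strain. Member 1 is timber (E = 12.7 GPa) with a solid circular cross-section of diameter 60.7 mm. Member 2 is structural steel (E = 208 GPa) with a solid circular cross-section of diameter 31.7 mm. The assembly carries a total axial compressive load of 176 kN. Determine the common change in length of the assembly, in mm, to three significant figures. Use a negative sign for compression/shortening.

A_1 = 2894 mm².
A_2 = 789.2 mm².
Equal strain + equilibrium ⇒ each member carries load in proportion to AE: A₁E₁ = 36750000 N, A₂E₂ = 164200000 N, ΣAE = 200900000 N.
δ = PL/ΣAE = -176000·243/200900000 = -0.2129 mm.

-0.213 mm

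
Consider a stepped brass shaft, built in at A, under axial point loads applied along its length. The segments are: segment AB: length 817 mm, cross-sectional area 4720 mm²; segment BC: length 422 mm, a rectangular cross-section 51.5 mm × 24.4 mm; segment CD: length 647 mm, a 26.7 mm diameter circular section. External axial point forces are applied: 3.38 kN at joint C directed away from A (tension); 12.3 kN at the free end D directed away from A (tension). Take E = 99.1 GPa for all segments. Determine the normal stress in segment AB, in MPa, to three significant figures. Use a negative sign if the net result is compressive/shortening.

3.32 MPa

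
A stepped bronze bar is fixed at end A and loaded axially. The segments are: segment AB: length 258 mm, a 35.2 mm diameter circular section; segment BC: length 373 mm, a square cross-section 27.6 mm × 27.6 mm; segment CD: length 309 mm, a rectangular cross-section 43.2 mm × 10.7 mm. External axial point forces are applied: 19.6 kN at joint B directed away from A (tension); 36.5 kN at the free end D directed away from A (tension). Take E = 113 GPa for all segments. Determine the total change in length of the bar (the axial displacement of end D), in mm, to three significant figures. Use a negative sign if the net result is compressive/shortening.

0.506 mm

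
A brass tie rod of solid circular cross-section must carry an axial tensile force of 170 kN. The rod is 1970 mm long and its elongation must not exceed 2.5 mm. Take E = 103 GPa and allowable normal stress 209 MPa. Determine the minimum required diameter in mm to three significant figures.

40.7 mm

Required area A ≥ P/σ_allow = 170000/209 = 813.4 mm².
For a solid circular section, d ≥ √(4A/π) = 32.18 mm.
Elongation limit: A ≥ PL/(Eδ_allow) = 170000·1970/(103000·2.5) = 1301 mm² ⇒ d ≥ 40.69 mm.
The elongation limit governs.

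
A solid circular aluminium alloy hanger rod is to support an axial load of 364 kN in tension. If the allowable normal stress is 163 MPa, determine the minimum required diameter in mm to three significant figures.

Required area A ≥ P/σ_allow = 364000/163 = 2233 mm².
For a solid circular section, d ≥ √(4A/π) = 53.32 mm.

53.3 mm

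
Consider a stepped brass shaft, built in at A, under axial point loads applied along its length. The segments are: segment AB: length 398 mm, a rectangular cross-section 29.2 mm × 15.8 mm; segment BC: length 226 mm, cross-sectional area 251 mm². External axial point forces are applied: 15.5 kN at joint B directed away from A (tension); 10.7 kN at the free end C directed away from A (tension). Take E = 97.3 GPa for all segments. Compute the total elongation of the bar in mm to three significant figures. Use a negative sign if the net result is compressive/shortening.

0.331 mm

Internal axial forces (sectioning from the free end, tension +): N_BC = 10.7 kN, N_AB = 26.2 kN.
A_AB = 461.4 mm².
δ_AB = 26200·398/(461.4·97300) = 0.2323 mm
δ_BC = 10700·226/(251·97300) = 0.09902 mm
δ = Σδ_i = 0.3313 mm.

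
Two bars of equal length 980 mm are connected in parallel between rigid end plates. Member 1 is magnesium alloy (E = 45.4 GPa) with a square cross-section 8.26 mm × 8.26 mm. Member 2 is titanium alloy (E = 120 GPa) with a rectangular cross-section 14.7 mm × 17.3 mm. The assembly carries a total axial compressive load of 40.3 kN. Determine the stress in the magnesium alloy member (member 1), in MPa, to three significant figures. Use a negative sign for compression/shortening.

A_1 = 68.23 mm².
A_2 = 254.3 mm².
Equal strain + equilibrium ⇒ each member carries load in proportion to AE: A₁E₁ = 3098000 N, A₂E₂ = 30520000 N, ΣAE = 33610000 N.
σ₁ = P·E₁/ΣAE = -40300·45400/33610000 = -54.43 MPa.

-54.4 MPa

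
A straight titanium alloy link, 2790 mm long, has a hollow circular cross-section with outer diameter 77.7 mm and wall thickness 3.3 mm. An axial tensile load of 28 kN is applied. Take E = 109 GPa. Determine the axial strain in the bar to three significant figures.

A = 771.3 mm².
σ = N/A = 36.3 MPa; ε = σ/E = 36.3/109000 = 3.330e-04.

3.33e-04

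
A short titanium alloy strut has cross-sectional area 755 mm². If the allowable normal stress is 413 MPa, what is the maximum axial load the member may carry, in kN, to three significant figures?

312 kN

P_max = σ_allow · A = 413 · 755 = 311800 N = 311.8 kN.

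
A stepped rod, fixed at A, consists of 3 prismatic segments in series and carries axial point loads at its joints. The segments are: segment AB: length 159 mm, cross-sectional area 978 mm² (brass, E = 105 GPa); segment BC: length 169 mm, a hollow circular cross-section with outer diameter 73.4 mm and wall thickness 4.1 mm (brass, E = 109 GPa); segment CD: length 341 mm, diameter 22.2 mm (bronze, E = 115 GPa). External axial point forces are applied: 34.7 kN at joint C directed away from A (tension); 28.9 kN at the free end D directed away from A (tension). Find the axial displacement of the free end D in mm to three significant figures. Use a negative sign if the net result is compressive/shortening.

Internal axial forces (sectioning from the free end, tension +): N_CD = 28.9 kN, N_BC = 63.6 kN, N_AB = 63.6 kN.
A_BC = 892.6 mm².
A_CD = 387.1 mm².
δ_AB = 63600·159/(978·105000) = 0.09848 mm
δ_BC = 63600·169/(892.6·109000) = 0.1105 mm
δ_CD = 28900·341/(387.1·115000) = 0.2214 mm
δ = Σδ_i = 0.4303 mm.

0.430 mm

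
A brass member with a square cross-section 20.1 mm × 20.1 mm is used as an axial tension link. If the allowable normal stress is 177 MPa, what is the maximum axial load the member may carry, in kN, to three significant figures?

A = 404 mm².
P_max = σ_allow · A = 177 · 404 = 71510 N = 71.51 kN.

71.5 kN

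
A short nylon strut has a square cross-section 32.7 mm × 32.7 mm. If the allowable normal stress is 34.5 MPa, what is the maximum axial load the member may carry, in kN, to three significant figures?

A = 1069 mm².
P_max = σ_allow · A = 34.5 · 1069 = 36890 N = 36.89 kN.

36.9 kN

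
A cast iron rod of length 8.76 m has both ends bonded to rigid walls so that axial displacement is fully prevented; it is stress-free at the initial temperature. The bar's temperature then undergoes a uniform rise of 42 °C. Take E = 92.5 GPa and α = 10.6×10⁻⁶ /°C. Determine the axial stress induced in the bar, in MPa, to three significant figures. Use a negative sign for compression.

-41.2 MPa

Free thermal expansion αLΔT = 10.6e-6 · 8760 · 42 = 3.9 mm.
The walls impose strain ε = −(3.9)/8760 = -4.4520e-04; σ = Eε = 92500 · -4.4520e-04 = -41.18 MPa.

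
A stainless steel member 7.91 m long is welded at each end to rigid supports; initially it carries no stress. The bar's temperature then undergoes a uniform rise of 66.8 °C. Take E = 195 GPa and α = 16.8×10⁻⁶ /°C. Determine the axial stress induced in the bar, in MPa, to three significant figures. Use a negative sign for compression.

-219 MPa

Free thermal expansion αLΔT = 16.8e-6 · 7910 · 66.8 = 8.877 mm.
The walls impose strain ε = −(8.877)/7910 = -1.1222e-03; σ = Eε = 195000 · -1.1222e-03 = -218.8 MPa.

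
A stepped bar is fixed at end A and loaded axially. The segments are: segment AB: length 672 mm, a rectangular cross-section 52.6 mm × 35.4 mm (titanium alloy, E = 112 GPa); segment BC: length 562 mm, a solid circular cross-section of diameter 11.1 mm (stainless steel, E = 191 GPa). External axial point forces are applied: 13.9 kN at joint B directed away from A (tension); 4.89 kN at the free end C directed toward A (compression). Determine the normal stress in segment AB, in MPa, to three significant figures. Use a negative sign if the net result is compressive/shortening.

4.84 MPa

Internal axial forces (sectioning from the free end, tension +): N_BC = -4.89 kN, N_AB = 9.01 kN.
A_AB = 1862 mm².
σ_AB = N_AB/A_AB = 9010/1862 = 4.839 MPa.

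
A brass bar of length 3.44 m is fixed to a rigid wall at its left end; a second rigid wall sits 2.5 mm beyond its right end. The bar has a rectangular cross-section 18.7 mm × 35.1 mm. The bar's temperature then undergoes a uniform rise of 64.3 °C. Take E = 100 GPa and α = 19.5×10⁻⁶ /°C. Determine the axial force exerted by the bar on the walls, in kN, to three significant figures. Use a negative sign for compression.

Free thermal expansion αLΔT = 19.5e-6 · 3440 · 64.3 = 4.313 mm.
The walls engage after the gap closes; constrained expansion = 4.313 − 2.5 = 1.813 mm.
The walls impose strain ε = −(1.813)/3440 = -5.2711e-04; σ = Eε = 100000 · -5.2711e-04 = -52.71 MPa.
Wall reaction R = σ·A = -52.71·656.4 = -34600 N = -34.6 kN.

-34.6 kN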